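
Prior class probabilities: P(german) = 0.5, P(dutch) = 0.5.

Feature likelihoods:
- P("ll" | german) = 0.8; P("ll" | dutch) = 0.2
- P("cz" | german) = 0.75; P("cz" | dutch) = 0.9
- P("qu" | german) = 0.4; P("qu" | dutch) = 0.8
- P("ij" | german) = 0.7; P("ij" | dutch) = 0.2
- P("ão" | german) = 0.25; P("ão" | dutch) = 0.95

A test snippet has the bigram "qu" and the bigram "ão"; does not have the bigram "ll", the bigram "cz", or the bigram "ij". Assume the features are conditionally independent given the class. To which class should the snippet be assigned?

german: 0.5 × (1−0.8) × (1−0.75) × 0.4 × (1−0.7) × 0.25 = 0.00075
dutch: 0.5 × (1−0.2) × (1−0.9) × 0.8 × (1−0.2) × 0.95 = 0.02432
Highest score → dutch.

dutch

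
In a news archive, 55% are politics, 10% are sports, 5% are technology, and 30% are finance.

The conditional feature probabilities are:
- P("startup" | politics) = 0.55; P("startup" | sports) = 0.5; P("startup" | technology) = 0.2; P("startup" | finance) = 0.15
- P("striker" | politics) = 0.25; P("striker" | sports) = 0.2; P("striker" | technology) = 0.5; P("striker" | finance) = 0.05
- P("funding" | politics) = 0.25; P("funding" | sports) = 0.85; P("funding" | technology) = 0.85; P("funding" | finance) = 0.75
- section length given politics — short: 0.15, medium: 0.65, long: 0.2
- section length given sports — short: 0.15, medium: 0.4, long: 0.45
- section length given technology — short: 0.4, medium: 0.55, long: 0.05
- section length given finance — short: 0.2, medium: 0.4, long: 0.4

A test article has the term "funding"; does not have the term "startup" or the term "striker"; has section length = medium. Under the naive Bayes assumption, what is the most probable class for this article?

politics: 0.55 × (1−0.55) × (1−0.25) × 0.25 × 0.65 = 0.0301640625
sports: 0.1 × (1−0.5) × (1−0.2) × 0.85 × 0.4 = 0.0136
technology: 0.05 × (1−0.2) × (1−0.5) × 0.85 × 0.55 = 0.00935
finance: 0.3 × (1−0.15) × (1−0.05) × 0.75 × 0.4 = 0.072675
Highest score → finance.

finance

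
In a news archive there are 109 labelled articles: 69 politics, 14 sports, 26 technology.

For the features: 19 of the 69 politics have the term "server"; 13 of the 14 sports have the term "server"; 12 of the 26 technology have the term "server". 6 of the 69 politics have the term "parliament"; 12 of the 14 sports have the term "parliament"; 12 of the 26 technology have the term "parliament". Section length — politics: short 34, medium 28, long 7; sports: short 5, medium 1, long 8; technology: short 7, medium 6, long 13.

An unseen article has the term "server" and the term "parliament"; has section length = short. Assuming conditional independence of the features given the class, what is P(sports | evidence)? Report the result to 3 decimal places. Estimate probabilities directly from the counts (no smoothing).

0.633

politics: (69/109) × (19/69) × (6/69) × (34/69) ≈ 0.00746894
sports: (14/109) × (13/14) × (12/14) × (5/14) ≈ 0.03651
technology: (26/109) × (12/26) × (12/26) × (7/26) ≈ 0.01368
P(sports | x) = 0.03651 / 0.05765894 ≈ 0.633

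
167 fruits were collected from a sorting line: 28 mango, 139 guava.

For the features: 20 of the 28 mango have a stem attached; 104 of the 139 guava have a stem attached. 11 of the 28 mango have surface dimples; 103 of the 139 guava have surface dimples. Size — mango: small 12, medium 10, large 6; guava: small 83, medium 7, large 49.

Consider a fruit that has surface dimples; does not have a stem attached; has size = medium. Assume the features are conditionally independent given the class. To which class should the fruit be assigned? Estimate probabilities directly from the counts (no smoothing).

mango: (28/167) × (8/28) × (11/28) × (10/28) ≈ 0.00672125
guava: (139/167) × (35/139) × (103/139) × (7/139) ≈ 0.00782091
Highest score → guava.

guava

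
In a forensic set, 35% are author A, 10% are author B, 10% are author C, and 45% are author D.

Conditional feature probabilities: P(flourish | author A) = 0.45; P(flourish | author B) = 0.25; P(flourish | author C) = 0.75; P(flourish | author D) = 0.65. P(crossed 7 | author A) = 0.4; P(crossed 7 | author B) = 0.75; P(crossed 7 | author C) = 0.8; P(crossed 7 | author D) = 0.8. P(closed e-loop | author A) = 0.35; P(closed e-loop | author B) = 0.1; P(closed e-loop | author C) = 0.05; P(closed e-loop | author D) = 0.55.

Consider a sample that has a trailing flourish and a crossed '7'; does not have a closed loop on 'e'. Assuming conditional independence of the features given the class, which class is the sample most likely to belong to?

author A: 0.35 × 0.45 × 0.4 × (1−0.35) = 0.04095
author B: 0.1 × 0.25 × 0.75 × (1−0.1) = 0.016875
author C: 0.1 × 0.75 × 0.8 × (1−0.05) = 0.057
author D: 0.45 × 0.65 × 0.8 × (1−0.55) = 0.1053
Highest score → author D.

author D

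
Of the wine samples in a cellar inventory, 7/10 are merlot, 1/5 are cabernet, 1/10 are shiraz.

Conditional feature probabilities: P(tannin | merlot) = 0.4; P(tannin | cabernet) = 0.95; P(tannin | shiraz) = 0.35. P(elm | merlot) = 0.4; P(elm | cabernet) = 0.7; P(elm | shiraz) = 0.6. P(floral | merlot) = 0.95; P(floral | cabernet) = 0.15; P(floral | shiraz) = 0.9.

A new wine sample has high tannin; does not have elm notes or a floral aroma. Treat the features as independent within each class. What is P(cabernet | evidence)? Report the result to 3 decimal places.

0.832

merlot: 0.7 × 0.4 × (1−0.4) × (1−0.95) = 0.0084
cabernet: 0.2 × 0.95 × (1−0.7) × (1−0.15) = 0.04845
shiraz: 0.1 × 0.35 × (1−0.6) × (1−0.9) = 0.0014
P(cabernet | x) = 0.04845 / 0.05825 ≈ 0.832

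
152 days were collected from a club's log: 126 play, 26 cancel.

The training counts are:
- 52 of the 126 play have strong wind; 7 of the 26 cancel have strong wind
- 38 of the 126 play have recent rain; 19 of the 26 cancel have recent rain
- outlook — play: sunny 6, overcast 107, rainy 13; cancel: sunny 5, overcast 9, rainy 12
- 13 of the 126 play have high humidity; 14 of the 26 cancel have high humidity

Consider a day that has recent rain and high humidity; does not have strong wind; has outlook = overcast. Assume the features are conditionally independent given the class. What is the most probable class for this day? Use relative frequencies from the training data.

play: (126/152) × (74/126) × (38/126) × (107/126) × (13/126) ≈ 0.0128643
cancel: (26/152) × (19/26) × (19/26) × (9/26) × (14/26) ≈ 0.0170261
Highest score → cancel.

cancel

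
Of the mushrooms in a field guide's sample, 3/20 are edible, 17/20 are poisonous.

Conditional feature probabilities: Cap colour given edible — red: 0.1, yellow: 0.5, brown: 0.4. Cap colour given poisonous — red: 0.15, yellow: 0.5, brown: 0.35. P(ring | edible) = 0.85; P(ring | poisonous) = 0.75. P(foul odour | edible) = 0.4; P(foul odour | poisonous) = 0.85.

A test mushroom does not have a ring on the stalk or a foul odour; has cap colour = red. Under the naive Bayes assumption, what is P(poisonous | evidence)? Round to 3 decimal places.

0.780

edible: 0.15 × 0.1 × (1−0.85) × (1−0.4) = 0.00135
poisonous: 0.85 × 0.15 × (1−0.75) × (1−0.85) = 0.00478125
P(poisonous | x) = 0.00478125 / 0.00613125 ≈ 0.780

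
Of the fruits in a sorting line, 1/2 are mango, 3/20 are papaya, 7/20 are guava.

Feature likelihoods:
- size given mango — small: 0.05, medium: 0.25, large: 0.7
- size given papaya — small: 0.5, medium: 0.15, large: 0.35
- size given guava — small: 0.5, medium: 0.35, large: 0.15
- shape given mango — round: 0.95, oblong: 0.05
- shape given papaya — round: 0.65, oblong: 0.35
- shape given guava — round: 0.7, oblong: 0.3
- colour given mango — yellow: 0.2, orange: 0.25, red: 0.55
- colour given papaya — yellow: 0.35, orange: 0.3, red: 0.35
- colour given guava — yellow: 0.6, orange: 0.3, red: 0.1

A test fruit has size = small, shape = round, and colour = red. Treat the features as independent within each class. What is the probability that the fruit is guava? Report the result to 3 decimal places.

0.289

mango: 0.5 × 0.05 × 0.95 × 0.55 = 0.0130625
papaya: 0.15 × 0.5 × 0.65 × 0.35 = 0.0170625
guava: 0.35 × 0.5 × 0.7 × 0.1 = 0.01225
P(guava | x) = 0.01225 / 0.042375 ≈ 0.289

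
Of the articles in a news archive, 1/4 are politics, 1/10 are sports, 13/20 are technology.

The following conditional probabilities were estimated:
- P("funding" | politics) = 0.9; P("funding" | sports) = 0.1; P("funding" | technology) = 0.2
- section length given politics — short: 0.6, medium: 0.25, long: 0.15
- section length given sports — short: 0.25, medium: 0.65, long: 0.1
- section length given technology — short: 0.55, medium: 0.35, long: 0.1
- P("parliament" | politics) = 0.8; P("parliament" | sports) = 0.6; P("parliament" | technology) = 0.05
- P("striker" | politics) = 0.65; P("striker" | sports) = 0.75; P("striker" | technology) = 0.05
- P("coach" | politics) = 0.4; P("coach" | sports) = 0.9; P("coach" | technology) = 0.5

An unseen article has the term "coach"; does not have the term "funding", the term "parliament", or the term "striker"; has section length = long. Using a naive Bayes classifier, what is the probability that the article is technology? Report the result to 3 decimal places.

0.962

politics: 0.25 × (1−0.9) × 0.15 × (1−0.8) × (1−0.65) × 0.4 = 0.000105
sports: 0.1 × (1−0.1) × 0.1 × (1−0.6) × (1−0.75) × 0.9 = 0.00081
technology: 0.65 × (1−0.2) × 0.1 × (1−0.05) × (1−0.05) × 0.5 = 0.023465
P(technology | x) = 0.023465 / 0.02438 ≈ 0.962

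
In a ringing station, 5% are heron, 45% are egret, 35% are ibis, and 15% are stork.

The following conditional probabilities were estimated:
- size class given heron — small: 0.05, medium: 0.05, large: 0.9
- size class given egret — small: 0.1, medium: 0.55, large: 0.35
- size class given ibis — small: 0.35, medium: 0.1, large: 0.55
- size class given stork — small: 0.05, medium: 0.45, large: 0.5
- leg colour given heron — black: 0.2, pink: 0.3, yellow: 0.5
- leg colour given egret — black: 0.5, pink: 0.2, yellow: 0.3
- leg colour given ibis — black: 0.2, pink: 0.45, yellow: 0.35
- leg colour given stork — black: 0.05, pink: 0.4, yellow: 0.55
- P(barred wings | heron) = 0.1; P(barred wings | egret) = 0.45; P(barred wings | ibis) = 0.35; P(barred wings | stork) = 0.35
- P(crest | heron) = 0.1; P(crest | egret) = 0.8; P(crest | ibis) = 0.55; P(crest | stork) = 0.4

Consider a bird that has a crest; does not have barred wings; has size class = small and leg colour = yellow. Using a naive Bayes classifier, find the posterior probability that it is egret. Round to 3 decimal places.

0.265

heron: 0.05 × 0.05 × 0.5 × (1−0.1) × 0.1 = 0.0001125
egret: 0.45 × 0.1 × 0.3 × (1−0.45) × 0.8 = 0.00594
ibis: 0.35 × 0.35 × 0.35 × (1−0.35) × 0.55 = 0.0153278125
stork: 0.15 × 0.05 × 0.55 × (1−0.35) × 0.4 = 0.0010725
P(egret | x) = 0.00594 / 0.0224528125 ≈ 0.265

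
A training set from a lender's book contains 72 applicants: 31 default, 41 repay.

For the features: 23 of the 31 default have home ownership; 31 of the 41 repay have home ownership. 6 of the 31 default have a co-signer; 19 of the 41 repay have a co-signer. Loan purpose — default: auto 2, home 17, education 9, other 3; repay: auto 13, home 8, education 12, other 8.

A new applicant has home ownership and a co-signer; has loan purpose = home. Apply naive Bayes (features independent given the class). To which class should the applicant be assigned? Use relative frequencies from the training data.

repay

default: (31/72) × (23/31) × (6/31) × (17/31) ≈ 0.0339057
repay: (41/72) × (31/41) × (19/41) × (8/41) ≈ 0.0389319
Highest score → repay.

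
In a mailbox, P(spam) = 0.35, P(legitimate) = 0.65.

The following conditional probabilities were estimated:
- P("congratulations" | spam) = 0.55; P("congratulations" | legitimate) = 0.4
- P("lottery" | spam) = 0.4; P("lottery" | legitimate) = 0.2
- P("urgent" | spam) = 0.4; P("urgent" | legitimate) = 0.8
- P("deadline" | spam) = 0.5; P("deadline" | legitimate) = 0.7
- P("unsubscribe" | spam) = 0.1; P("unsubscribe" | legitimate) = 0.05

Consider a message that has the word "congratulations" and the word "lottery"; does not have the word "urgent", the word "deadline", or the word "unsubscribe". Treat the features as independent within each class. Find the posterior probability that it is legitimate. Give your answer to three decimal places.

spam: 0.35 × 0.55 × 0.4 × (1−0.4) × (1−0.5) × (1−0.1) = 0.02079
legitimate: 0.65 × 0.4 × 0.2 × (1−0.8) × (1−0.7) × (1−0.05) = 0.002964
P(legitimate | x) = 0.002964 / 0.023754 ≈ 0.125

0.125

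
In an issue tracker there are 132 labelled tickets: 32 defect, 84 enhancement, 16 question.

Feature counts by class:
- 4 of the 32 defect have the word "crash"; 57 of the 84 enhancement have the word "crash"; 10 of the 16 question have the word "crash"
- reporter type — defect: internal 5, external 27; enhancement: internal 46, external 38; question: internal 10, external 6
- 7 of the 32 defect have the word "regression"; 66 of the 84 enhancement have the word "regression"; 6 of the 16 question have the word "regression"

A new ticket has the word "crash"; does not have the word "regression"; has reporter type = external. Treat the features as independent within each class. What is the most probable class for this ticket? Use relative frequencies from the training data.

enhancement

defect: (32/132) × (4/32) × (27/32) × (25/32) ≈ 0.0199751
enhancement: (84/132) × (57/84) × (38/84) × (18/84) ≈ 0.0418599
question: (16/132) × (10/16) × (6/16) × (10/16) ≈ 0.0177557
Highest score → enhancement.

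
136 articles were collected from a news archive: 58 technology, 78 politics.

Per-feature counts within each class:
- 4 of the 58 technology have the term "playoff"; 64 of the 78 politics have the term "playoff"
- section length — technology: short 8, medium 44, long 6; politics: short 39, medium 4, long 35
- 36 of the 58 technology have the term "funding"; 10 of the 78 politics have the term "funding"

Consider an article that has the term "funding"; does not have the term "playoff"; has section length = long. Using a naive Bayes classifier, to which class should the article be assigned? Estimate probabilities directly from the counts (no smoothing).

technology: (58/136) × (54/58) × (6/58) × (36/58) ≈ 0.0254949
politics: (78/136) × (14/78) × (35/78) × (10/78) ≈ 0.00592199
Highest score → technology.

technology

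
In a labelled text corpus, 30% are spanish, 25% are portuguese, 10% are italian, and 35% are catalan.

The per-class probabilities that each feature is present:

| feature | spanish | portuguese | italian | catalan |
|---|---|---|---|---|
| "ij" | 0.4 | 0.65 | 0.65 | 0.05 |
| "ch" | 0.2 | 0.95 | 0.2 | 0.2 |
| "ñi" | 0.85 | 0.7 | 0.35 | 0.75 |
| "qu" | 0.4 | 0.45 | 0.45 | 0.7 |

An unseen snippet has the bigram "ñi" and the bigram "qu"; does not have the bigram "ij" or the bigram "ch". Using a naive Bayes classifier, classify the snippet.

catalan

spanish: 0.3 × (1−0.4) × (1−0.2) × 0.85 × 0.4 = 0.04896
portuguese: 0.25 × (1−0.65) × (1−0.95) × 0.7 × 0.45 = 0.001378125
italian: 0.1 × (1−0.65) × (1−0.2) × 0.35 × 0.45 = 0.00441
catalan: 0.35 × (1−0.05) × (1−0.2) × 0.75 × 0.7 = 0.13965
Highest score → catalan.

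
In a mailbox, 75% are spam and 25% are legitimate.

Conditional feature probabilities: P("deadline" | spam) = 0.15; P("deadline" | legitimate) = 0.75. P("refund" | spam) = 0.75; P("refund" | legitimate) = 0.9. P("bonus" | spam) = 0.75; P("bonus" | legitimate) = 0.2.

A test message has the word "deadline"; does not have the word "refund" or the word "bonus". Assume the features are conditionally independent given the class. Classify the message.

legitimate

spam: 0.75 × 0.15 × (1−0.75) × (1−0.75) = 0.00703125
legitimate: 0.25 × 0.75 × (1−0.9) × (1−0.2) = 0.015
Highest score → legitimate.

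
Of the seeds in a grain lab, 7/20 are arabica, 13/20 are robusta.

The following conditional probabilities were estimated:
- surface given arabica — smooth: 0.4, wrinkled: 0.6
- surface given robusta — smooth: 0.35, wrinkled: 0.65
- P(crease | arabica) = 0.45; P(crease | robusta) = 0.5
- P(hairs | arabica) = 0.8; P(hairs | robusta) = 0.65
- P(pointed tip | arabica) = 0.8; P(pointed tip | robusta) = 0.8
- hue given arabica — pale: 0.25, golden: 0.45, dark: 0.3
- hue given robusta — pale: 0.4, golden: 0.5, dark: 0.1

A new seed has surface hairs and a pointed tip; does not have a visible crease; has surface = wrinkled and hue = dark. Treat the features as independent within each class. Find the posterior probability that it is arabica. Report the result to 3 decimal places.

0.669

arabica: 0.35 × 0.6 × (1−0.45) × 0.8 × 0.8 × 0.3 = 0.022176
robusta: 0.65 × 0.65 × (1−0.5) × 0.65 × 0.8 × 0.1 = 0.010985
P(arabica | x) = 0.022176 / 0.033161 ≈ 0.669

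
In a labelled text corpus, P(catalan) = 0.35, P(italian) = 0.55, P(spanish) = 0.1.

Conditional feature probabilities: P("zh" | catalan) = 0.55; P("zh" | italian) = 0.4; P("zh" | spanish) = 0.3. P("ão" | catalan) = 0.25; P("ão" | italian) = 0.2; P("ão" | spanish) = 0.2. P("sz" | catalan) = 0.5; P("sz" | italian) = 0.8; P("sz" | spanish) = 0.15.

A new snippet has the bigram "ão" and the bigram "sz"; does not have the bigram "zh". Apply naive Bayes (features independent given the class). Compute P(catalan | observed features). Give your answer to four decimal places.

0.2640

catalan: 0.35 × (1−0.55) × 0.25 × 0.5 = 0.0196875
italian: 0.55 × (1−0.4) × 0.2 × 0.8 = 0.0528
spanish: 0.1 × (1−0.3) × 0.2 × 0.15 = 0.0021
P(catalan | x) = 0.0196875 / 0.0745875 ≈ 0.2640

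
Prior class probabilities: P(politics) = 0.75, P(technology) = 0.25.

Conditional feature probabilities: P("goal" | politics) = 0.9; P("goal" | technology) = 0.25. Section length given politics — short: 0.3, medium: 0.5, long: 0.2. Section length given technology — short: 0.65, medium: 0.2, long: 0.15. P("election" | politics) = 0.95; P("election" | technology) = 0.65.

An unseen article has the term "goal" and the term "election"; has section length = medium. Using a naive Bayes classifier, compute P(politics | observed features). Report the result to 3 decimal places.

politics: 0.75 × 0.9 × 0.5 × 0.95 = 0.320625
technology: 0.25 × 0.25 × 0.2 × 0.65 = 0.008125
P(politics | x) = 0.320625 / 0.32875 ≈ 0.975

0.975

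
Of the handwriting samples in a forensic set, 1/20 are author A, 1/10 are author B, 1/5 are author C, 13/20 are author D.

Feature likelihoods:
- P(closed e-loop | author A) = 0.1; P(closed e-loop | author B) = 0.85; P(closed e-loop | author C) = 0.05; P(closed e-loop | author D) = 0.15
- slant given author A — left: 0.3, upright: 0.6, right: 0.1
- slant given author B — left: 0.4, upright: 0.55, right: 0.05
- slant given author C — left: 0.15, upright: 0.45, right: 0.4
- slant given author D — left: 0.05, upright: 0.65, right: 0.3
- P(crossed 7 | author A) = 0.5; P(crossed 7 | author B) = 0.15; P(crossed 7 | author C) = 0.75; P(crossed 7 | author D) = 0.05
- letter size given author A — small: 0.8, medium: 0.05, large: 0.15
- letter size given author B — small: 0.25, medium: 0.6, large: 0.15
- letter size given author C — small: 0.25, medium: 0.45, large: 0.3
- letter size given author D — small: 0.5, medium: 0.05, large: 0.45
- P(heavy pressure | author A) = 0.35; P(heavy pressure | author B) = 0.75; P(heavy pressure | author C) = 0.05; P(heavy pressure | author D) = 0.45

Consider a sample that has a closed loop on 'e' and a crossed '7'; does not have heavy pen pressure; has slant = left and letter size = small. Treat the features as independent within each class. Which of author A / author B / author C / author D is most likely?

author A

author A: 0.05 × 0.1 × 0.3 × 0.5 × 0.8 × (1−0.35) = 0.00039
author B: 0.1 × 0.85 × 0.4 × 0.15 × 0.25 × (1−0.75) = 0.00031875
author C: 0.2 × 0.05 × 0.15 × 0.75 × 0.25 × (1−0.05) = 0.0002671875
author D: 0.65 × 0.15 × 0.05 × 0.05 × 0.5 × (1−0.45) = 0.00006703125
Highest score → author A.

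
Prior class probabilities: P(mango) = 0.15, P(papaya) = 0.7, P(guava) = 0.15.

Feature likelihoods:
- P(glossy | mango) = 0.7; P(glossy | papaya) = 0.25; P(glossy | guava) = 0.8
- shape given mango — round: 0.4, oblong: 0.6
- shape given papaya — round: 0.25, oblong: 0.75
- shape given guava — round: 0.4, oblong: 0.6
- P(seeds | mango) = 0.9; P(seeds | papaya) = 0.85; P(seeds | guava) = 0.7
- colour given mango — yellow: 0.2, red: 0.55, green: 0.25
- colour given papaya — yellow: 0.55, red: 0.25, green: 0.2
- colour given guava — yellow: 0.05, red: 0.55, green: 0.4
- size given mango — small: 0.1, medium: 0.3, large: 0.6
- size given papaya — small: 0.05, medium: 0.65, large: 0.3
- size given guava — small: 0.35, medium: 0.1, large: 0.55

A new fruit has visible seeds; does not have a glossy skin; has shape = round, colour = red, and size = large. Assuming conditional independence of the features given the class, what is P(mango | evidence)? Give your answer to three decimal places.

mango: 0.15 × (1−0.7) × 0.4 × 0.9 × 0.55 × 0.6 = 0.005346
papaya: 0.7 × (1−0.25) × 0.25 × 0.85 × 0.25 × 0.3 = 0.0083671875
guava: 0.15 × (1−0.8) × 0.4 × 0.7 × 0.55 × 0.55 = 0.002541
P(mango | x) = 0.005346 / 0.0162541875 ≈ 0.329

0.329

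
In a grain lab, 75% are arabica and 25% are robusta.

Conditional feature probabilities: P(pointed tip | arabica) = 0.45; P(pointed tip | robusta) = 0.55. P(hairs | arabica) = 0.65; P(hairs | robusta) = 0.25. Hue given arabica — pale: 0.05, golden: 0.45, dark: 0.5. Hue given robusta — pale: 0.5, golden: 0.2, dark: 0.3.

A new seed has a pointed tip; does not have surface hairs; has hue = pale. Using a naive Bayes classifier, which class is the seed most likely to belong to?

robusta

arabica: 0.75 × 0.45 × (1−0.65) × 0.05 = 0.00590625
robusta: 0.25 × 0.55 × (1−0.25) × 0.5 = 0.0515625
Highest score → robusta.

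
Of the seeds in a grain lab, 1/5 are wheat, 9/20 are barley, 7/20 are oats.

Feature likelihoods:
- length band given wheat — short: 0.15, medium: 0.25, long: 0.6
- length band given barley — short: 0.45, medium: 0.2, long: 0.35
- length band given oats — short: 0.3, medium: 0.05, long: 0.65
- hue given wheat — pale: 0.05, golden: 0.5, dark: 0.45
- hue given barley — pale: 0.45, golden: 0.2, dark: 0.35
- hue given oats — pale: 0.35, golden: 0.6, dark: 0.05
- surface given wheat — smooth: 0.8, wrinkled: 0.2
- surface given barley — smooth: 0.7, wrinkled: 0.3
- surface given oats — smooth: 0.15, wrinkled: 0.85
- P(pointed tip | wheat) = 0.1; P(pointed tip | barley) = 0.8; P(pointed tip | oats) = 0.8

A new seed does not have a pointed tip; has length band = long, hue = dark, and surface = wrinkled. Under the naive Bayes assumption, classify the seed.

wheat

wheat: 0.2 × 0.6 × 0.45 × 0.2 × (1−0.1) = 0.00972
barley: 0.45 × 0.35 × 0.35 × 0.3 × (1−0.8) = 0.0033075
oats: 0.35 × 0.65 × 0.05 × 0.85 × (1−0.8) = 0.00193375
Highest score → wheat.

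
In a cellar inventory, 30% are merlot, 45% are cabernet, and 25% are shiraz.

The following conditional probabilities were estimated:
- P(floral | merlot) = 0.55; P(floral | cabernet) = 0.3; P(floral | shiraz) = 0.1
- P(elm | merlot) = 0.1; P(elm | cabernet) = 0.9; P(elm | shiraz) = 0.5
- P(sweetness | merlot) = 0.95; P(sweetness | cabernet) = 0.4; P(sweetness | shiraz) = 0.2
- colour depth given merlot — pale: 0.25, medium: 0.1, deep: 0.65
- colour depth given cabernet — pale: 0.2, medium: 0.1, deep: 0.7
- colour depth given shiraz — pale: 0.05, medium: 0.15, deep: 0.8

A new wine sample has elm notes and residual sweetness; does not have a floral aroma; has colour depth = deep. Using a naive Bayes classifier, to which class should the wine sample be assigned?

cabernet

merlot: 0.3 × (1−0.55) × 0.1 × 0.95 × 0.65 = 0.00833625
cabernet: 0.45 × (1−0.3) × 0.9 × 0.4 × 0.7 = 0.07938
shiraz: 0.25 × (1−0.1) × 0.5 × 0.2 × 0.8 = 0.018
Highest score → cabernet.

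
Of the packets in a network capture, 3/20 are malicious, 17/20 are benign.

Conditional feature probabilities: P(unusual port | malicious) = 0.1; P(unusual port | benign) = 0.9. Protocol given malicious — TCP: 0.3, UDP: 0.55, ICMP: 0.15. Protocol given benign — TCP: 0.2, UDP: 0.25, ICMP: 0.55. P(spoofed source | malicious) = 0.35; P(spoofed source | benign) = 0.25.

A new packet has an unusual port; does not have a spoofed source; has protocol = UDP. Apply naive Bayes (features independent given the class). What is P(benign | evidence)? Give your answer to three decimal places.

malicious: 0.15 × 0.1 × 0.55 × (1−0.35) = 0.0053625
benign: 0.85 × 0.9 × 0.25 × (1−0.25) = 0.1434375
P(benign | x) = 0.1434375 / 0.1488 ≈ 0.964

0.964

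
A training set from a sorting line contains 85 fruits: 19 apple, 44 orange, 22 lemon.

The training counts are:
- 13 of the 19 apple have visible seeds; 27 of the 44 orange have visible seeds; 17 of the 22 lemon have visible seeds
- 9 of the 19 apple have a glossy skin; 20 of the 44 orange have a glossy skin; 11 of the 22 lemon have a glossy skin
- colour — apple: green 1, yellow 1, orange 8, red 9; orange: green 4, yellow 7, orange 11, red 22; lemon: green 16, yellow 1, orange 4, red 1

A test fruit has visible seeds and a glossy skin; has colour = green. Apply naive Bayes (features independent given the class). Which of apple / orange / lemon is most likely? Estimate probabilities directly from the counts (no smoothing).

apple: (19/85) × (13/19) × (9/19) × (1/19) ≈ 0.00381294
orange: (44/85) × (27/44) × (20/44) × (4/44) ≈ 0.0131259
lemon: (22/85) × (17/22) × (11/22) × (16/22) ≈ 0.0727273
Highest score → lemon.

lemon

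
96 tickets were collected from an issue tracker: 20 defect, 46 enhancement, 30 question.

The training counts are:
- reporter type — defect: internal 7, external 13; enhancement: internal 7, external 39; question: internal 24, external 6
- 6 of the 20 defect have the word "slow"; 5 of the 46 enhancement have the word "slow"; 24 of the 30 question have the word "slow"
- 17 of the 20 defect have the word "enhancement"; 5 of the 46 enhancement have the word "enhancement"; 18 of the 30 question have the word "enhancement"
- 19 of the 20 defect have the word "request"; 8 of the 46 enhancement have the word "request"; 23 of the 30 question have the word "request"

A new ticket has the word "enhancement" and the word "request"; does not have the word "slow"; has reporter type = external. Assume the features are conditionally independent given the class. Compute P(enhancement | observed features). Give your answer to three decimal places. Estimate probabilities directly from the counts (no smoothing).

0.077

defect: (20/96) × (13/20) × (14/20) × (17/20) × (19/20) ≈ 0.0765443
enhancement: (46/96) × (39/46) × (41/46) × (5/46) × (8/46) ≈ 0.00684485
question: (30/96) × (6/30) × (6/30) × (18/30) × (23/30) = 0.00575
P(enhancement | x) = 0.00684485 / 0.08913915 ≈ 0.077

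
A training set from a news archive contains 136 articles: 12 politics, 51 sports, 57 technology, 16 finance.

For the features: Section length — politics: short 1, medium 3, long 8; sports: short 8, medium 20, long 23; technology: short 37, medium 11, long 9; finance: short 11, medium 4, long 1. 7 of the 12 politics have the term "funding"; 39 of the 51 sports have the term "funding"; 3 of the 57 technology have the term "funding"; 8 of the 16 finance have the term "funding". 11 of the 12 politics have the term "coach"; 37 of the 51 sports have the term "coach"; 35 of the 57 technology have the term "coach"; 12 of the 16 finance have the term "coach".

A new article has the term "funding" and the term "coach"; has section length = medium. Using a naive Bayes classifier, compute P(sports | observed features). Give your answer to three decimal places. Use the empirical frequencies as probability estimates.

0.762

politics: (12/136) × (3/12) × (7/12) × (11/12) ≈ 0.0117953
sports: (51/136) × (20/51) × (39/51) × (37/51) ≈ 0.0815863
technology: (57/136) × (11/57) × (3/57) × (35/57) ≈ 0.00261393
finance: (16/136) × (4/16) × (8/16) × (12/16) ≈ 0.0110294
P(sports | x) = 0.0815863 / 0.10702493 ≈ 0.762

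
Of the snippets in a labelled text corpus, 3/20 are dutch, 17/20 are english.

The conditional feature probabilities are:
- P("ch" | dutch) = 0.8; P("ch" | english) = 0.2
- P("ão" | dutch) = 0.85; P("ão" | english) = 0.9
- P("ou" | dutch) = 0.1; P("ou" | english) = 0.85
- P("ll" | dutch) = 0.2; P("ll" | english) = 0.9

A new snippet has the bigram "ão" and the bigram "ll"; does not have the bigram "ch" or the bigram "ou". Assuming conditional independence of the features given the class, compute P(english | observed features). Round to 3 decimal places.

dutch: 0.15 × (1−0.8) × 0.85 × (1−0.1) × 0.2 = 0.00459
english: 0.85 × (1−0.2) × 0.9 × (1−0.85) × 0.9 = 0.08262
P(english | x) = 0.08262 / 0.08721 ≈ 0.947

0.947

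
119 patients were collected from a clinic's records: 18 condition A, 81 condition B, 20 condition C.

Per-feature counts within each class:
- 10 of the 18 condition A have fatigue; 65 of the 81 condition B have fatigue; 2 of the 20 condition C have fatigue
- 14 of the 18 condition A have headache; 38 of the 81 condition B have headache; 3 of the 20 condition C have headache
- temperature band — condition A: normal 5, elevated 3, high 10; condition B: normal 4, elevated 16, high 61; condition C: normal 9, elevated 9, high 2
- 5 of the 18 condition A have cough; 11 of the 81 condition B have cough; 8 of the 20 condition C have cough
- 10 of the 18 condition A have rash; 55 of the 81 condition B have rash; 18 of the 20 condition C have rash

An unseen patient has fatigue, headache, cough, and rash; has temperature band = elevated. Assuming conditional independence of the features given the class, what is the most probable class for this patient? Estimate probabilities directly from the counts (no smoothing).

condition A: (18/119) × (10/18) × (14/18) × (3/18) × (5/18) × (10/18) ≈ 0.00168106
condition B: (81/119) × (65/81) × (38/81) × (16/81) × (11/81) × (55/81) ≈ 0.00466751
condition C: (20/119) × (2/20) × (3/20) × (9/20) × (8/20) × (18/20) ≈ 0.000408403
Highest score → condition B.

condition B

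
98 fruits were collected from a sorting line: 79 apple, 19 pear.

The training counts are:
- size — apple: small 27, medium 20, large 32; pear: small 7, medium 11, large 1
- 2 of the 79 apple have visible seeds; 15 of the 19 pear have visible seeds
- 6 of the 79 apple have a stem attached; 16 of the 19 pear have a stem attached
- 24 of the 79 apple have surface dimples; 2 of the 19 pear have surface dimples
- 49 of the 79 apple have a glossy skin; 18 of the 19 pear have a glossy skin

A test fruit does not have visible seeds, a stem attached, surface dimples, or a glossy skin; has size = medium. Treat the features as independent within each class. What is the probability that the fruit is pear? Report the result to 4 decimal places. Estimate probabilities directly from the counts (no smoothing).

apple: (79/98) × (20/79) × (77/79) × (73/79) × (55/79) × (30/79) ≈ 0.0485952
pear: (19/98) × (11/19) × (4/19) × (3/19) × (17/19) × (1/19) ≈ 0.000175704
P(pear | x) = 0.000175704 / 0.048770904 ≈ 0.0036

0.0036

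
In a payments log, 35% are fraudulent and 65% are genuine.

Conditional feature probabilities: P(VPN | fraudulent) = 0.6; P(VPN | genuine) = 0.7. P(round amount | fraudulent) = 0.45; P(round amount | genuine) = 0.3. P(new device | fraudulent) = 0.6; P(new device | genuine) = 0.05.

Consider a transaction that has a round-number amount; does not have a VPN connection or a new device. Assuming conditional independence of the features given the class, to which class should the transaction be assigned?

genuine

fraudulent: 0.35 × (1−0.6) × 0.45 × (1−0.6) = 0.0252
genuine: 0.65 × (1−0.7) × 0.3 × (1−0.05) = 0.055575
Highest score → genuine.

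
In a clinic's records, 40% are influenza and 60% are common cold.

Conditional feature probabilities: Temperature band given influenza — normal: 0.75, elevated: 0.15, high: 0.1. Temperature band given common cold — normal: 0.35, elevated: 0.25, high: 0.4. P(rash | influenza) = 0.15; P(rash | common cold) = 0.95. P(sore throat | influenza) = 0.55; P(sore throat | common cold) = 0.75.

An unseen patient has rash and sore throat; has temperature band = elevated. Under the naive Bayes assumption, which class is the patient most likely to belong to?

influenza: 0.4 × 0.15 × 0.15 × 0.55 = 0.00495
common cold: 0.6 × 0.25 × 0.95 × 0.75 = 0.106875
Highest score → common cold.

common cold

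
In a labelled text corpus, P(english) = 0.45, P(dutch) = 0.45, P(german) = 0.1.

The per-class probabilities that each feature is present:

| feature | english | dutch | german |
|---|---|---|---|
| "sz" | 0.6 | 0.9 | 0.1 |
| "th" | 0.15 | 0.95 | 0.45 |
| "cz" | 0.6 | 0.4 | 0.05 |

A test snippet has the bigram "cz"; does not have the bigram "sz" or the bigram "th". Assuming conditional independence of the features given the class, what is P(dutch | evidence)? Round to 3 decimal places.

english: 0.45 × (1−0.6) × (1−0.15) × 0.6 = 0.0918
dutch: 0.45 × (1−0.9) × (1−0.95) × 0.4 = 0.0009
german: 0.1 × (1−0.1) × (1−0.45) × 0.05 = 0.002475
P(dutch | x) = 0.0009 / 0.095175 ≈ 0.009

0.009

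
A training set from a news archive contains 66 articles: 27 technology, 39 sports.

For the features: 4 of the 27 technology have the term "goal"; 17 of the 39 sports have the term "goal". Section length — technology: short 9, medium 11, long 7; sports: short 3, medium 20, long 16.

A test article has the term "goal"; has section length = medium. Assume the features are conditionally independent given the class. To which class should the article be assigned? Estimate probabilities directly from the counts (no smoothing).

sports

technology: (27/66) × (4/27) × (11/27) ≈ 0.0246914
sports: (39/66) × (17/39) × (20/39) ≈ 0.13209
Highest score → sports.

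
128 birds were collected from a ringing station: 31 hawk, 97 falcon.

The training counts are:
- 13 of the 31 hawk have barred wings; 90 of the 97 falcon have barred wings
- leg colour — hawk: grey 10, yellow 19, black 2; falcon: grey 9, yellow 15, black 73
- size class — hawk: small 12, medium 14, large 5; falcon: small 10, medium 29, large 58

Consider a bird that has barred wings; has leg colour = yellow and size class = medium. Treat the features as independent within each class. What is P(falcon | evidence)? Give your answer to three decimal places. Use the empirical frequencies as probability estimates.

hawk: (31/128) × (13/31) × (19/31) × (14/31) ≈ 0.028112
falcon: (97/128) × (90/97) × (15/97) × (29/97) ≈ 0.0325071
P(falcon | x) = 0.0325071 / 0.0606191 ≈ 0.536

0.536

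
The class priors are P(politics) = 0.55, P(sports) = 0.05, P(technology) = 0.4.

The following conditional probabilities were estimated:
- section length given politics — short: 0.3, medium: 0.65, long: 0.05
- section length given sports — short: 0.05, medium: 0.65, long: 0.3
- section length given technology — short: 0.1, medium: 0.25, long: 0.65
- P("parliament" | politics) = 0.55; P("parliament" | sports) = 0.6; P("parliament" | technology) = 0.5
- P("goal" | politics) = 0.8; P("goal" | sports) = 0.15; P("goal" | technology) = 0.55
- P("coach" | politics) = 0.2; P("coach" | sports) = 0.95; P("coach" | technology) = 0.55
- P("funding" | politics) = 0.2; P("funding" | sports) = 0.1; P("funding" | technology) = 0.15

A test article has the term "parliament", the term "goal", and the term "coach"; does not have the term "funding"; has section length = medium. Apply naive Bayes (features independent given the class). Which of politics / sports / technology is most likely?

politics

politics: 0.55 × 0.65 × 0.55 × 0.8 × 0.2 × (1−0.2) = 0.025168
sports: 0.05 × 0.65 × 0.6 × 0.15 × 0.95 × (1−0.1) = 0.002500875
technology: 0.4 × 0.25 × 0.5 × 0.55 × 0.55 × (1−0.15) = 0.01285625
Highest score → politics.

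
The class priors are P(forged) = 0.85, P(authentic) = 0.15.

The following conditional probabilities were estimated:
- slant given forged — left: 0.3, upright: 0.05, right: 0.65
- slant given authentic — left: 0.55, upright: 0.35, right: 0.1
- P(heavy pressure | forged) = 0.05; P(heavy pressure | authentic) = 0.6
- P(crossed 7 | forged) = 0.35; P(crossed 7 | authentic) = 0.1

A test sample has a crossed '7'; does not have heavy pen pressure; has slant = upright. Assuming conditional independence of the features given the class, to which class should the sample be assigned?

forged

forged: 0.85 × 0.05 × (1−0.05) × 0.35 = 0.01413125
authentic: 0.15 × 0.35 × (1−0.6) × 0.1 = 0.0021
Highest score → forged.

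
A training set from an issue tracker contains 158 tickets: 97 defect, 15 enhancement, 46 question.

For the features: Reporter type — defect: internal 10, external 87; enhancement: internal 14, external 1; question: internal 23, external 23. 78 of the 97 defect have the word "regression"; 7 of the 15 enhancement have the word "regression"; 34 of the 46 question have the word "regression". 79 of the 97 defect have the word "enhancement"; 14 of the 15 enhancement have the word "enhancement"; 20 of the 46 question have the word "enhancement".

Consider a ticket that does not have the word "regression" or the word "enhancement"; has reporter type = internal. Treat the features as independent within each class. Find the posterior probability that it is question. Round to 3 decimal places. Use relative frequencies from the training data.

defect: (97/158) × (10/97) × (19/97) × (18/97) ≈ 0.00230052
enhancement: (15/158) × (14/15) × (8/15) × (1/15) ≈ 0.00315049
question: (46/158) × (23/46) × (12/46) × (26/46) ≈ 0.021464
P(question | x) = 0.021464 / 0.02691501 ≈ 0.797

0.797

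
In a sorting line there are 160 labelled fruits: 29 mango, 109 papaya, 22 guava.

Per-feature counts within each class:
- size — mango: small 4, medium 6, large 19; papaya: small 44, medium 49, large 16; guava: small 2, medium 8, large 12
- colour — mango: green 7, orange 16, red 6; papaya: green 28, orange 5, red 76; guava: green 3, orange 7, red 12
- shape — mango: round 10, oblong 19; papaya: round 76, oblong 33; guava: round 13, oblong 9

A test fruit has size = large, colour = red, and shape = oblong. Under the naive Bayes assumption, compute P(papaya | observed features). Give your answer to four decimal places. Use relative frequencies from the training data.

mango: (29/160) × (19/29) × (6/29) × (19/29) ≈ 0.0160969
papaya: (109/160) × (16/109) × (76/109) × (33/109) ≈ 0.0211093
guava: (22/160) × (12/22) × (12/22) × (9/22) ≈ 0.0167355
P(papaya | x) = 0.0211093 / 0.0539417 ≈ 0.3913

0.3913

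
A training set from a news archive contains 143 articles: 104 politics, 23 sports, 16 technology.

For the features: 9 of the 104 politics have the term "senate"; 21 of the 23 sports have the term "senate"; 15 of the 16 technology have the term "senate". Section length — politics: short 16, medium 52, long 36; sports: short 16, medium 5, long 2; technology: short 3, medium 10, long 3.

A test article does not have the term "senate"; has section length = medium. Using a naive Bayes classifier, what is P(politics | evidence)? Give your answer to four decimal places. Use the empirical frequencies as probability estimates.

politics: (104/143) × (95/104) × (52/104) ≈ 0.332168
sports: (23/143) × (2/23) × (5/23) ≈ 0.00304044
technology: (16/143) × (1/16) × (10/16) ≈ 0.00437063
P(politics | x) = 0.332168 / 0.33957907 ≈ 0.9782

0.9782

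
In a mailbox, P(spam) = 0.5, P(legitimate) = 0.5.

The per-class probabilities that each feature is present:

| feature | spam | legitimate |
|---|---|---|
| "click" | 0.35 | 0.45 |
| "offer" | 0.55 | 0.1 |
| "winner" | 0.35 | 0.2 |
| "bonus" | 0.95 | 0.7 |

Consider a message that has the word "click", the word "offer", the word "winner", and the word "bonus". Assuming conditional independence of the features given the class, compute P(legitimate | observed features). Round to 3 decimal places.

0.090

spam: 0.5 × 0.35 × 0.55 × 0.35 × 0.95 = 0.032003125
legitimate: 0.5 × 0.45 × 0.1 × 0.2 × 0.7 = 0.00315
P(legitimate | x) = 0.00315 / 0.035153125 ≈ 0.090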